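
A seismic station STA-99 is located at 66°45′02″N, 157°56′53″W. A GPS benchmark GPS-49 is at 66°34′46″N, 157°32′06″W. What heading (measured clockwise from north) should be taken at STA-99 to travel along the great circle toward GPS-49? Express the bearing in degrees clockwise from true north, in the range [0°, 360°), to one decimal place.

136.1°

STA-99: φ = +66.75056°, λ = -157.94806°
GPS-49: φ = +66.57944°, λ = -157.53500°
Δλ = 0.4131°
y = sin Δλ · cos φ₂ = 0.002865
x = cos φ₁ sin φ₂ − sin φ₁ cos φ₂ cos Δλ = -0.002977
θ = atan2(y, x) = 136.0933° → 136.0933° (mod 360°)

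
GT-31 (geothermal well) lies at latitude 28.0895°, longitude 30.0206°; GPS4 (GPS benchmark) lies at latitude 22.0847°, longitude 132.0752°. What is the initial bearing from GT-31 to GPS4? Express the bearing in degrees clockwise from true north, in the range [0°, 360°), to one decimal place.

65.0°

Δλ = 102.0546°
y = sin Δλ · cos φ₂ = 0.906196
x = cos φ₁ sin φ₂ − sin φ₁ cos φ₂ cos Δλ = 0.422811
θ = atan2(y, x) = 64.9873° → 64.9873° (mod 360°)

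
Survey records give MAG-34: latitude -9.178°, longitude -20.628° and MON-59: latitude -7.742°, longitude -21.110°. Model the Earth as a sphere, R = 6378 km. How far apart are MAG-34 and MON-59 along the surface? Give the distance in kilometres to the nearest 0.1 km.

168.4 km

Δφ = 1.4360°,  Δλ = -0.4820°
a = sin²(Δφ/2) + cos φ₁ cos φ₂ sin²(Δλ/2) = 0.000174
c = 2·arcsin(√a) = 0.026408 rad = 1.5131°
d = R·c = 6378 × 0.026408 = 168.4 km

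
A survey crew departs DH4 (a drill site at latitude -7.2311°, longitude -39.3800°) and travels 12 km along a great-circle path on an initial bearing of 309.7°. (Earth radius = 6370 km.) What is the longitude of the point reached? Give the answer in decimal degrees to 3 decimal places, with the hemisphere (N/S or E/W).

δ = d/R = 12/6370 = 0.001884 rad
φ₂ = arcsin(sin φ₁ cos δ + cos φ₁ sin δ cos θ)
   = arcsin(-0.12587·1.00000 + 0.99205·0.00188·0.63877) = -7.16215°
λ₂ = λ₁ + atan2(sin θ sin δ cos φ₁, cos δ − sin φ₁ sin φ₂) = -39.46370°

39.464°W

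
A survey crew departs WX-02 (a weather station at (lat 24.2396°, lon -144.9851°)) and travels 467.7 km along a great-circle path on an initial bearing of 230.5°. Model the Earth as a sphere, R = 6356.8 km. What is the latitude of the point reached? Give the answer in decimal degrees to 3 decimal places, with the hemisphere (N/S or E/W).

δ = d/R = 467.7/6356.8 = 0.073575 rad
φ₂ = arcsin(sin φ₁ cos δ + cos φ₁ sin δ cos θ)
   = arcsin(0.41055·0.99729 + 0.91184·0.07351·-0.63608) = 21.51888°
λ₂ = λ₁ + atan2(sin θ sin δ cos φ₁, cos δ − sin φ₁ sin φ₂) = -148.48063°

21.519°N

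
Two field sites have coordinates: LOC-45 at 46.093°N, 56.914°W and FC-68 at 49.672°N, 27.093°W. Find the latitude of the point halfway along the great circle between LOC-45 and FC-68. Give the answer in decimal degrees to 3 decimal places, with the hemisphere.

Bx = cos φ₂ cos Δλ = 0.561467,  By = cos φ₂ sin Δλ = 0.321829
φₘ = atan2(sin φ₁ + sin φ₂, √((cos φ₁ + Bx)² + By²)) = 48.85569°
λₘ = λ₁ + atan2(By, cos φ₁ + Bx) = -42.53069°

48.856°N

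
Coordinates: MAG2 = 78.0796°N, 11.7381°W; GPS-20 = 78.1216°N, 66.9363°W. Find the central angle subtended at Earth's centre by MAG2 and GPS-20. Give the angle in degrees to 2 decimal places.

Δφ = 0.0420°,  Δλ = -55.1982°
a = sin²(Δφ/2) + cos φ₁ cos φ₂ sin²(Δλ/2) = 0.009125
c = 2·arcsin(√a) = 0.191345 rad = 10.9632°

10.96°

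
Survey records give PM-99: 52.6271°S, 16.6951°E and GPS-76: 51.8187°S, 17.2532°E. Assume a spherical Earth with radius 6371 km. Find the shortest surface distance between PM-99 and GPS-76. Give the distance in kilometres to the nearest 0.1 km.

97.6 km

Δφ = 0.8084°,  Δλ = 0.5581°
a = sin²(Δφ/2) + cos φ₁ cos φ₂ sin²(Δλ/2) = 0.000059
c = 2·arcsin(√a) = 0.015319 rad = 0.8777°
d = R·c = 6371 × 0.015319 = 97.6 km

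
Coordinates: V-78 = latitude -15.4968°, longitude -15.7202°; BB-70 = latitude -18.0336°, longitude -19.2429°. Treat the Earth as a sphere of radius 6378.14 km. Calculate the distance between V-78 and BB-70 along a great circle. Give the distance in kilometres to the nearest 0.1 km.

469.8 km

Δφ = -2.5368°,  Δλ = -3.5227°
a = sin²(Δφ/2) + cos φ₁ cos φ₂ sin²(Δλ/2) = 0.001356
c = 2·arcsin(√a) = 0.073655 rad = 4.2201°
d = R·c = 6378.14 × 0.073655 = 469.8 km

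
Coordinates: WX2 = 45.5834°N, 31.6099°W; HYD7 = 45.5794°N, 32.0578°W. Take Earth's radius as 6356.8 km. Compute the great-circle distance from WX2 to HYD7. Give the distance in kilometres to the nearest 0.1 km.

34.8 km

Δφ = -0.0040°,  Δλ = -0.4479°
a = sin²(Δφ/2) + cos φ₁ cos φ₂ sin²(Δλ/2) = 0.000007
c = 2·arcsin(√a) = 0.005472 rad = 0.3135°
d = R·c = 6356.8 × 0.005472 = 34.8 km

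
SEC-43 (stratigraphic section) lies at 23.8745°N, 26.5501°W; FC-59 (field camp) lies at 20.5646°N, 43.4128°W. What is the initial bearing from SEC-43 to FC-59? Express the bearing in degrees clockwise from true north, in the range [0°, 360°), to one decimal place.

261.3°

Δλ = -16.8627°
y = sin Δλ · cos φ₂ = -0.271594
x = cos φ₁ sin φ₂ − sin φ₁ cos φ₂ cos Δλ = -0.041443
θ = atan2(y, x) = -98.6759° → 261.3241° (mod 360°)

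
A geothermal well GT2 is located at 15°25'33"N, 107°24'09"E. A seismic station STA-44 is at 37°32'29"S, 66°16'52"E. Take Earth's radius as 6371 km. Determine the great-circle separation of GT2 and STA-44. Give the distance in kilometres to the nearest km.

7290 km

GT2: φ = +15.42583°, λ = +107.40250°
STA-44: φ = -37.54139°, λ = +66.28111°
Δφ = -52.9672°,  Δλ = -41.1214°
a = sin²(Δφ/2) + cos φ₁ cos φ₂ sin²(Δλ/2) = 0.293140
c = 2·arcsin(√a) = 1.144259 rad = 65.5612°
d = R·c = 6371 × 1.144259 = 7290.1 km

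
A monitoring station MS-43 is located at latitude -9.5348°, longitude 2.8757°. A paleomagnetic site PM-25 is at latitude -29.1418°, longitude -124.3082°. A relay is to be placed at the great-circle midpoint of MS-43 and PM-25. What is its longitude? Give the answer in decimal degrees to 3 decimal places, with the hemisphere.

Bx = cos φ₂ cos Δλ = -0.527872,  By = cos φ₂ sin Δλ = -0.695851
φₘ = atan2(sin φ₁ + sin φ₂, √((cos φ₁ + Bx)² + By²)) = -38.06972°
λₘ = λ₁ + atan2(By, cos φ₁ + Bx) = -53.75392°

53.754°W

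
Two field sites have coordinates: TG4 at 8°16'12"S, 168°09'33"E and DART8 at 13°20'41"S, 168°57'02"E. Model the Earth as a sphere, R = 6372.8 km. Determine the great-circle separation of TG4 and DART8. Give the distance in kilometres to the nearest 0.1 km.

TG4: φ = -8.27000°, λ = +168.15917°
DART8: φ = -13.34472°, λ = +168.95056°
Δφ = -5.0747°,  Δλ = 0.7914°
a = sin²(Δφ/2) + cos φ₁ cos φ₂ sin²(Δλ/2) = 0.002006
c = 2·arcsin(√a) = 0.089603 rad = 5.1339°
d = R·c = 6372.8 × 0.089603 = 571.0 km

571.0 km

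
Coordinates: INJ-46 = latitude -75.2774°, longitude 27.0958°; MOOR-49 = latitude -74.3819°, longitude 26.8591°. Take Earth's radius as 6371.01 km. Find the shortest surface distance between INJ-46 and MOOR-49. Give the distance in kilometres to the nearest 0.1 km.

99.8 km

Δφ = 0.8955°,  Δλ = -0.2367°
a = sin²(Δφ/2) + cos φ₁ cos φ₂ sin²(Δλ/2) = 0.000061
c = 2·arcsin(√a) = 0.015667 rad = 0.8976°
d = R·c = 6371.01 × 0.015667 = 99.8 km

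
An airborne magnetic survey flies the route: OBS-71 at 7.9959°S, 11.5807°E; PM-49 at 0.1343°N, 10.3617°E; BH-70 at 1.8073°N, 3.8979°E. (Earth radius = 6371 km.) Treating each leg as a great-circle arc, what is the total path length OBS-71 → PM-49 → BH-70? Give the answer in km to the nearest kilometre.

1656 km

OBS-71→PM-49: c = 0.143475 rad, d = 914.08 km
PM-49→BH-70: c = 0.116513 rad, d = 742.30 km
Total = 914.08 + 742.30 = 1656.38 km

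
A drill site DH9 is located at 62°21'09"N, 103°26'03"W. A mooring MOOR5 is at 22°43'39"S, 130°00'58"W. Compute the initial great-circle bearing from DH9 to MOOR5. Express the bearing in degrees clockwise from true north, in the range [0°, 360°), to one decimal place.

DH9: φ = +62.35250°, λ = -103.43417°
MOOR5: φ = -22.72750°, λ = -130.01611°
Δλ = -26.5819°
y = sin Δλ · cos φ₂ = -0.412732
x = cos φ₁ sin φ₂ − sin φ₁ cos φ₂ cos Δλ = -0.909951
θ = atan2(y, x) = -155.6021° → 204.3979° (mod 360°)

204.4°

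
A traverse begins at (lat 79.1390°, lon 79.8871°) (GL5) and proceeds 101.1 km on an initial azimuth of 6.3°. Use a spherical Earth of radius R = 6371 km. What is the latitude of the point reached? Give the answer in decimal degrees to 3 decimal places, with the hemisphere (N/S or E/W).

80.042°N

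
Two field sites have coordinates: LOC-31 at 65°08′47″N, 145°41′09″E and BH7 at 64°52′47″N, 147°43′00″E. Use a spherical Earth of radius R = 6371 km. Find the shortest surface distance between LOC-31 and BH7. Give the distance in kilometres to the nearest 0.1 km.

LOC-31: φ = +65.14639°, λ = +145.68583°
BH7: φ = +64.87972°, λ = +147.71667°
Δφ = -0.2667°,  Δλ = 2.0308°
a = sin²(Δφ/2) + cos φ₁ cos φ₂ sin²(Δλ/2) = 0.000061
c = 2·arcsin(√a) = 0.015678 rad = 0.8983°
d = R·c = 6371 × 0.015678 = 99.9 km

99.9 km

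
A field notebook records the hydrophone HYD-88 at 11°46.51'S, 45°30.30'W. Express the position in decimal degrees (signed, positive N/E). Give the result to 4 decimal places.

lat: 11.7752° S → -11.7752°
lon: 45.5050° W → -45.5050°

-11.7752°, -45.5050°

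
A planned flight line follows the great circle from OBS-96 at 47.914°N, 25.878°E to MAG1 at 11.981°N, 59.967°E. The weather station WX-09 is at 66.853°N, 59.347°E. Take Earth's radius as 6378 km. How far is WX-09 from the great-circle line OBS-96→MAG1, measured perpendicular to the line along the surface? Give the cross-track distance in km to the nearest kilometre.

δ₁₃ = central angle OBS-96→WX-09 = 0.446005 rad  (haversine)
θ₁₃ = bearing OBS-96→WX-09 = 30.169°,  θ₁₂ = bearing OBS-96→MAG1 = 130.125°
dₓₜ = R·arcsin(sin δ₁₃ · sin(θ₁₃ − θ₁₂)) = 6378·arcsin(0.43136·sin(-99.956°)) = -2798.778 km
|dₓₜ| = 2798.778 km

2799 km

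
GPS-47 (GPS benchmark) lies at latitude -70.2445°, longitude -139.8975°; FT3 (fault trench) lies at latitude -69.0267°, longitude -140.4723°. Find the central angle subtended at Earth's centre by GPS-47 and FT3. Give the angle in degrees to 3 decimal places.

1.234°

Δφ = 1.2178°,  Δλ = -0.5748°
a = sin²(Δφ/2) + cos φ₁ cos φ₂ sin²(Δλ/2) = 0.000116
c = 2·arcsin(√a) = 0.021539 rad = 1.2341°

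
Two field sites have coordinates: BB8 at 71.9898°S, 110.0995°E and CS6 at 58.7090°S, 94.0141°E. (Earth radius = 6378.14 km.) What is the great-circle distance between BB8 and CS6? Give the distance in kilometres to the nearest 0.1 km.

1643.9 km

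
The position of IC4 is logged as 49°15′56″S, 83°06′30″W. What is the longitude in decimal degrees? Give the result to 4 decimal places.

83° + 6′/60 + 30″/3600 = 83 + 0.10000 + 0.00833 = 83.1083°

83.1083°W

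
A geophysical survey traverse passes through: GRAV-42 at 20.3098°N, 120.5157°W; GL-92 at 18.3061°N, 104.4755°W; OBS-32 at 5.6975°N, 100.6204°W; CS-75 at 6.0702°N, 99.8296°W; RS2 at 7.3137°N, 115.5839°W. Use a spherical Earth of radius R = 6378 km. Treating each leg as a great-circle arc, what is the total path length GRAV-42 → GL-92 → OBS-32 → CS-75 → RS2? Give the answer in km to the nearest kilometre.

GRAV-42→GL-92: c = 0.266400 rad, d = 1699.10 km
GL-92→OBS-32: c = 0.229649 rad, d = 1464.70 km
OBS-32→CS-75: c = 0.015192 rad, d = 96.90 km
CS-75→RS2: c = 0.273935 rad, d = 1747.16 km
Total = 1699.10 + 1464.70 + 96.90 + 1747.16 = 5007.85 km

5008 km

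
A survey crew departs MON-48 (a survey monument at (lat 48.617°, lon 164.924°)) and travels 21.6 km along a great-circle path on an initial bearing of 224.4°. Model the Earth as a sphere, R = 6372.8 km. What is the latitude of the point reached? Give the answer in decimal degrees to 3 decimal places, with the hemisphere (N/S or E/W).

48.478°N

δ = d/R = 21.6/6372.8 = 0.003389 rad
φ₂ = arcsin(sin φ₁ cos δ + cos φ₁ sin δ cos θ)
   = arcsin(0.75031·0.99999 + 0.66109·0.00339·-0.71447) = 48.47807°
λ₂ = λ₁ + atan2(sin θ sin δ cos φ₁, cos δ − sin φ₁ sin φ₂) = 164.71903°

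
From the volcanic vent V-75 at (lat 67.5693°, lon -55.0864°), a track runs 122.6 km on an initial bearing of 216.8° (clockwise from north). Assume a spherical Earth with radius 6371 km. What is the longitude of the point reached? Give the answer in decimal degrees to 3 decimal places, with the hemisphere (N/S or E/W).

δ = d/R = 122.6/6371 = 0.019243 rad
φ₂ = arcsin(sin φ₁ cos δ + cos φ₁ sin δ cos θ)
   = arcsin(0.92434·0.99981 + 0.38157·0.01924·-0.80073) = 66.67757°
λ₂ = λ₁ + atan2(sin θ sin δ cos φ₁, cos δ − sin φ₁ sin φ₂) = -56.75477°

56.755°W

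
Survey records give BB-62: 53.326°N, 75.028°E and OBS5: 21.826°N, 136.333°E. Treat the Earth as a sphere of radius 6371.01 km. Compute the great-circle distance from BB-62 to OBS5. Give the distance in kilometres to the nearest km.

6187 km

Δφ = -31.5000°,  Δλ = 61.3050°
a = sin²(Δφ/2) + cos φ₁ cos φ₂ sin²(Δλ/2) = 0.217796
c = 2·arcsin(√a) = 0.971080 rad = 55.6388°
d = R·c = 6371.01 × 0.971080 = 6186.8 km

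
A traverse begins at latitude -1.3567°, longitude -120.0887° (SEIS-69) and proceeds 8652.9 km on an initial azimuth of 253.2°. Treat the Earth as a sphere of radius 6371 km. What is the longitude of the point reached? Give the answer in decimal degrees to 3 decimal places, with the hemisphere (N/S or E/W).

162.226°E

δ = d/R = 8652.9/6371 = 1.358170 rad
φ₂ = arcsin(sin φ₁ cos δ + cos φ₁ sin δ cos θ)
   = arcsin(-0.02368·0.21103 + 0.99972·0.97748·-0.28903) = -16.70476°
λ₂ = λ₁ + atan2(sin θ sin δ cos φ₁, cos δ − sin φ₁ sin φ₂) = 162.22596°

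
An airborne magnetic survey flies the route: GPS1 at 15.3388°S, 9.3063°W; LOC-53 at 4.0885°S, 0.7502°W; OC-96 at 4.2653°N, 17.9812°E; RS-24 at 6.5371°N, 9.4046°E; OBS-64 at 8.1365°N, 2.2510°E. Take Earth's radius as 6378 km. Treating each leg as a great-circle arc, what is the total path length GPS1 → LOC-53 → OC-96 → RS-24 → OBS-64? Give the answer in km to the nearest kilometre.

5639 km

GPS1→LOC-53: c = 0.245242 rad, d = 1564.15 km
LOC-53→OC-96: c = 0.357698 rad, d = 2281.40 km
OC-96→RS-24: c = 0.154199 rad, d = 983.48 km
RS-24→OBS-64: c = 0.126934 rad, d = 809.58 km
Total = 1564.15 + 2281.40 + 983.48 + 809.58 = 5638.61 km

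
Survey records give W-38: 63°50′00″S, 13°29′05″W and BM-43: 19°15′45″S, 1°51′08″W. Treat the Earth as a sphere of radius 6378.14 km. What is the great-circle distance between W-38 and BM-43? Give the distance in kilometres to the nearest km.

5039 km

W-38: φ = -63.83333°, λ = -13.48472°
BM-43: φ = -19.26250°, λ = -1.85222°
Δφ = 44.5708°,  Δλ = 11.6325°
a = sin²(Δφ/2) + cos φ₁ cos φ₂ sin²(Δλ/2) = 0.148083
c = 2·arcsin(√a) = 0.790017 rad = 45.2647°
d = R·c = 6378.14 × 0.790017 = 5038.8 km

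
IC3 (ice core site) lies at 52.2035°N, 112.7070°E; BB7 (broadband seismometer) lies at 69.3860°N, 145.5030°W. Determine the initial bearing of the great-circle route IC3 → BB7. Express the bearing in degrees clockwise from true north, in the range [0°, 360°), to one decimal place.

28.7°

Δλ = 101.7900°
y = sin Δλ · cos φ₂ = 0.344643
x = cos φ₁ sin φ₂ − sin φ₁ cos φ₂ cos Δλ = 0.630464
θ = atan2(y, x) = 28.6632° → 28.6632° (mod 360°)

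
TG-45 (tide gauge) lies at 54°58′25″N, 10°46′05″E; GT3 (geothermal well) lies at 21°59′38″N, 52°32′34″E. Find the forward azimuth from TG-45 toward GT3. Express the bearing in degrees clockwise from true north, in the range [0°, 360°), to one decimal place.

TG-45: φ = +54.97361°, λ = +10.76806°
GT3: φ = +21.99389°, λ = +52.54278°
Δλ = 41.7747°
y = sin Δλ · cos φ₂ = 0.617720
x = cos φ₁ sin φ₂ − sin φ₁ cos φ₂ cos Δλ = -0.351307
θ = atan2(y, x) = 119.6276° → 119.6276° (mod 360°)

119.6°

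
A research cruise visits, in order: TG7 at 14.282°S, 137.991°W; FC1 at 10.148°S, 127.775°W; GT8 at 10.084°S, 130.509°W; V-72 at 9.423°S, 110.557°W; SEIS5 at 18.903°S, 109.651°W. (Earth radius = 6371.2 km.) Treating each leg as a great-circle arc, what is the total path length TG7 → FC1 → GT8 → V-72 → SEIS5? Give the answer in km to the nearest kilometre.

TG7→FC1: c = 0.188563 rad, d = 1201.37 km
FC1→GT8: c = 0.046989 rad, d = 299.37 km
GT8→V-72: c = 0.343336 rad, d = 2187.46 km
V-72→SEIS5: c = 0.166164 rad, d = 1058.66 km
Total = 1201.37 + 299.37 + 2187.46 + 1058.66 = 4746.87 km

4747 km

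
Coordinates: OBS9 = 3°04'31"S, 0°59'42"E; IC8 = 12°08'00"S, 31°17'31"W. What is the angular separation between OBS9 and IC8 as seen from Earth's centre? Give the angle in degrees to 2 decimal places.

OBS9: φ = -3.07528°, λ = +0.99500°
IC8: φ = -12.13333°, λ = -31.29194°
Δφ = -9.0581°,  Δλ = -32.2869°
a = sin²(Δφ/2) + cos φ₁ cos φ₂ sin²(Δλ/2) = 0.081708
c = 2·arcsin(√a) = 0.579778 rad = 33.2188°

33.22°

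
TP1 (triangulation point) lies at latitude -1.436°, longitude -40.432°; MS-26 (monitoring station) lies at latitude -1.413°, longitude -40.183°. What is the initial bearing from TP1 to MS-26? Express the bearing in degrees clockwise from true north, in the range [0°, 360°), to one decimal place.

84.7°

Δλ = 0.2490°
y = sin Δλ · cos φ₂ = 0.004345
x = cos φ₁ sin φ₂ − sin φ₁ cos φ₂ cos Δλ = 0.000401
θ = atan2(y, x) = 84.7241° → 84.7241° (mod 360°)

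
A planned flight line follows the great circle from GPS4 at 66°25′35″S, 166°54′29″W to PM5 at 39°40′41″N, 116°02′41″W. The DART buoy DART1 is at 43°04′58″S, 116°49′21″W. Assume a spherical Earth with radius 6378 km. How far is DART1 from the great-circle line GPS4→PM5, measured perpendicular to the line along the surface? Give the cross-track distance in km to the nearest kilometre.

2111 km

GPS4: φ = -66.42639°, λ = -166.90806°
PM5: φ = +39.67806°, λ = -116.04472°
DART1: φ = -43.08278°, λ = -116.82250°
δ₁₃ = central angle GPS4→DART1 = 0.620701 rad  (haversine)
θ₁₃ = bearing GPS4→DART1 = 74.405°,  θ₁₂ = bearing GPS4→PM5 = 40.434°
dₓₜ = R·arcsin(sin δ₁₃ · sin(θ₁₃ − θ₁₂)) = 6378·arcsin(0.58161·sin(33.971°)) = 2111.077 km
|dₓₜ| = 2111.077 km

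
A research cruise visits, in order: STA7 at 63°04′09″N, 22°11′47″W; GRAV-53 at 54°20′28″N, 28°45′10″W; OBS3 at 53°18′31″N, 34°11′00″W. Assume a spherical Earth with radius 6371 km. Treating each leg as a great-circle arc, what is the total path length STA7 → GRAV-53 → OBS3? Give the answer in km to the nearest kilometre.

1415 km

STA7: φ = +63.06917°, λ = -22.19639°
GRAV-53: φ = +54.34111°, λ = -28.75278°
OBS3: φ = +53.30861°, λ = -34.18333°
STA7→GRAV-53: c = 0.163320 rad, d = 1040.51 km
GRAV-53→OBS3: c = 0.058758 rad, d = 374.35 km
Total = 1040.51 + 374.35 = 1414.86 km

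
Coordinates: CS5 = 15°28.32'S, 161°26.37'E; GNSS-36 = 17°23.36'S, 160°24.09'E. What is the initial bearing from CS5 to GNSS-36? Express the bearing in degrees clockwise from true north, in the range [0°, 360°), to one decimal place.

207.3°

CS5: φ = -15.47200°, λ = +161.43950°
GNSS-36: φ = -17.38933°, λ = +160.40150°
Δλ = -1.0380°
y = sin Δλ · cos φ₂ = -0.017288
x = cos φ₁ sin φ₂ − sin φ₁ cos φ₂ cos Δλ = -0.033499
θ = atan2(y, x) = -152.7037° → 207.2963° (mod 360°)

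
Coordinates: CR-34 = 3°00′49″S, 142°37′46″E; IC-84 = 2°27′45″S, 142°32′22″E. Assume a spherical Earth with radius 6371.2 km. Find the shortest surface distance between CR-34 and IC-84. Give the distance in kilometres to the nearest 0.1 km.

CR-34: φ = -3.01361°, λ = +142.62944°
IC-84: φ = -2.46250°, λ = +142.53944°
Δφ = 0.5511°,  Δλ = -0.0900°
a = sin²(Δφ/2) + cos φ₁ cos φ₂ sin²(Δλ/2) = 0.000024
c = 2·arcsin(√a) = 0.009746 rad = 0.5584°
d = R·c = 6371.2 × 0.009746 = 62.1 km

62.1 km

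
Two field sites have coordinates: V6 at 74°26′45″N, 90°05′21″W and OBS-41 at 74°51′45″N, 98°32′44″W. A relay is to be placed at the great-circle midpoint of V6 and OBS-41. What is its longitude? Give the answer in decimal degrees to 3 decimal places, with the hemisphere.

94.261°W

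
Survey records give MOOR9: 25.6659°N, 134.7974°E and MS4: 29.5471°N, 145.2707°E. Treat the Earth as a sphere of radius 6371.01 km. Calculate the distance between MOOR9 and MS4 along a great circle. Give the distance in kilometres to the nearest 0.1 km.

Δφ = 3.8812°,  Δλ = 10.4733°
a = sin²(Δφ/2) + cos φ₁ cos φ₂ sin²(Δλ/2) = 0.007679
c = 2·arcsin(√a) = 0.175480 rad = 10.0542°
d = R·c = 6371.01 × 0.175480 = 1118.0 km

1118.0 km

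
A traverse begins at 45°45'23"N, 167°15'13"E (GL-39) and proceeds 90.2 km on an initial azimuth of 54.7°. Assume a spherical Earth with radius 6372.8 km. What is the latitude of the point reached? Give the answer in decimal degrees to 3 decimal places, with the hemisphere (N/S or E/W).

GL-39: φ = +45.75639°, λ = +167.25361°
δ = d/R = 90.2/6372.8 = 0.014154 rad
φ₂ = arcsin(sin φ₁ cos δ + cos φ₁ sin δ cos θ)
   = arcsin(0.71638·0.99990 + 0.69771·0.01415·0.57786) = 46.22104°
λ₂ = λ₁ + atan2(sin θ sin δ cos φ₁, cos δ − sin φ₁ sin φ₂) = 168.21023°

46.221°N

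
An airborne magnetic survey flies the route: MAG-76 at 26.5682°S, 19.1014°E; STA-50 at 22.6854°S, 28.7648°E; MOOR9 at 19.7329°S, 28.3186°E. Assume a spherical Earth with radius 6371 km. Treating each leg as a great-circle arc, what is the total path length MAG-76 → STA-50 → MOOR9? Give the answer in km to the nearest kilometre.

1399 km

MAG-76→STA-50: c = 0.167554 rad, d = 1067.48 km
STA-50→MOOR9: c = 0.052040 rad, d = 331.54 km
Total = 1067.48 + 331.54 = 1399.03 km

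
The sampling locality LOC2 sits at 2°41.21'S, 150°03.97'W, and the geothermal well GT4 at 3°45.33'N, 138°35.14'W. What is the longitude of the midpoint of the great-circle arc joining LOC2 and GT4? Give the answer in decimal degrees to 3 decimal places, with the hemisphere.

LOC2: φ = -2.68683°, λ = -150.06617°
GT4: φ = +3.75550°, λ = -138.58567°
Bx = cos φ₂ cos Δλ = 0.977888,  By = cos φ₂ sin Δλ = 0.198607
φₘ = atan2(sin φ₁ + sin φ₂, √((cos φ₁ + Bx)² + By²)) = 0.53703°
λₘ = λ₁ + atan2(By, cos φ₁ + Bx) = -144.32894°

144.329°W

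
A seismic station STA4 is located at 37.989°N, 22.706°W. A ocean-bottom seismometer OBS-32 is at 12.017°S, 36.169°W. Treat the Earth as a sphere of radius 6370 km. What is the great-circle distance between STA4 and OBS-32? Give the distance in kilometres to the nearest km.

5734 km

Δφ = -50.0060°,  Δλ = -13.4630°
a = sin²(Δφ/2) + cos φ₁ cos φ₂ sin²(Δλ/2) = 0.189238
c = 2·arcsin(√a) = 0.900109 rad = 51.5724°
d = R·c = 6370 × 0.900109 = 5733.7 km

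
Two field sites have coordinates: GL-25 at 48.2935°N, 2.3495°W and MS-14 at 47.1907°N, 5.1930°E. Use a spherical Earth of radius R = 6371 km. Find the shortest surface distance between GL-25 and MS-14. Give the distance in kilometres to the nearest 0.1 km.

576.9 km

Δφ = -1.1028°,  Δλ = 7.5425°
a = sin²(Δφ/2) + cos φ₁ cos φ₂ sin²(Δλ/2) = 0.002049
c = 2·arcsin(√a) = 0.090553 rad = 5.1883°
d = R·c = 6371 × 0.090553 = 576.9 km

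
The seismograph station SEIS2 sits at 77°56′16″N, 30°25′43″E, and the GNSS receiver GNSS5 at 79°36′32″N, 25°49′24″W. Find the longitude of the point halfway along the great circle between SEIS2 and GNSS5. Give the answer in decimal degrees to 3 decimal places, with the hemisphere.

4.552°E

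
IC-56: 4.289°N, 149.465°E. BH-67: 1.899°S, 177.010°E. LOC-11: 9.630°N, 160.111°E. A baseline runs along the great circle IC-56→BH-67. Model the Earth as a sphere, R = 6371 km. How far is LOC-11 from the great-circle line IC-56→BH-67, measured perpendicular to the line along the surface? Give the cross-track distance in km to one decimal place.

δ₁₃ = central angle IC-56→LOC-11 = 0.206592 rad  (haversine)
θ₁₃ = bearing IC-56→LOC-11 = 62.615°,  θ₁₂ = bearing IC-56→BH-67 = 102.128°
dₓₜ = R·arcsin(sin δ₁₃ · sin(θ₁₃ − θ₁₂)) = 6371·arcsin(0.20513·sin(-39.513°)) = -833.869 km
|dₓₜ| = 833.869 km

833.9 km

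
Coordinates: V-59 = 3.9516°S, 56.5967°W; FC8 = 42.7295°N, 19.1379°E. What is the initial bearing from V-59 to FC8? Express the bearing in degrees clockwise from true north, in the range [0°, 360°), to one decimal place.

Δλ = 75.7346°
y = sin Δλ · cos φ₂ = 0.711915
x = cos φ₁ sin φ₂ − sin φ₁ cos φ₂ cos Δλ = 0.689399
θ = atan2(y, x) = 45.9205° → 45.9205° (mod 360°)

45.9°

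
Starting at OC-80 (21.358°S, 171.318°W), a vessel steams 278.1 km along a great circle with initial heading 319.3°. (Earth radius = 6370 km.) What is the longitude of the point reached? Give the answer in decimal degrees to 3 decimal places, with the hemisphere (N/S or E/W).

173.048°W

δ = d/R = 278.1/6370 = 0.043658 rad
φ₂ = arcsin(sin φ₁ cos δ + cos φ₁ sin δ cos θ)
   = arcsin(-0.36419·0.99905 + 0.93132·0.04364·0.75813) = -19.45289°
λ₂ = λ₁ + atan2(sin θ sin δ cos φ₁, cos δ − sin φ₁ sin φ₂) = -173.04763°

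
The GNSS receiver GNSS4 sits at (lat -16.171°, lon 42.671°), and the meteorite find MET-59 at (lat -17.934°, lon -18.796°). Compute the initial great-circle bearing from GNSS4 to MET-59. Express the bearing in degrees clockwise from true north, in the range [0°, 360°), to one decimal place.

258.6°

Δλ = -61.4670°
y = sin Δλ · cos φ₂ = -0.835855
x = cos φ₁ sin φ₂ − sin φ₁ cos φ₂ cos Δλ = -0.169170
θ = atan2(y, x) = -101.4416° → 258.5584° (mod 360°)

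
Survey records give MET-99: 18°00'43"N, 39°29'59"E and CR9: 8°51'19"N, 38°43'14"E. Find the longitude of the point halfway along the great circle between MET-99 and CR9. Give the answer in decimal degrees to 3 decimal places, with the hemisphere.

MET-99: φ = +18.01194°, λ = +39.49972°
CR9: φ = +8.85528°, λ = +38.72056°
Bx = cos φ₂ cos Δλ = 0.987989,  By = cos φ₂ sin Δλ = -0.013437
φₘ = atan2(sin φ₁ + sin φ₂, √((cos φ₁ + Bx)² + By²)) = 13.43391°
λₘ = λ₁ + atan2(By, cos φ₁ + Bx) = 39.10269°

39.103°E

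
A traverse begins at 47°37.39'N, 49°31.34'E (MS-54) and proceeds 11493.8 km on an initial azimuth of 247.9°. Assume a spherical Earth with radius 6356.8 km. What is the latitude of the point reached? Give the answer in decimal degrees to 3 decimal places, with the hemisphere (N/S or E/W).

24.843°S

MS-54: φ = +47.62317°, λ = +49.52233°
δ = d/R = 11493.8/6356.8 = 1.808111 rad
φ₂ = arcsin(sin φ₁ cos δ + cos φ₁ sin δ cos θ)
   = arcsin(0.73873·-0.23509 + 0.67400·0.97197·-0.37622) = -24.84340°
λ₂ = λ₁ + atan2(sin θ sin δ cos φ₁, cos δ − sin φ₁ sin φ₂) = -33.40816°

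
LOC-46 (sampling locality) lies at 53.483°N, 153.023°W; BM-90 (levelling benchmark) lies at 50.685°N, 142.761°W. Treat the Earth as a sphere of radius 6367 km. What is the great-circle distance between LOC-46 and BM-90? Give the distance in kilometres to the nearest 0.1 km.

765.7 km

Δφ = -2.7980°,  Δλ = 10.2620°
a = sin²(Δφ/2) + cos φ₁ cos φ₂ sin²(Δλ/2) = 0.003612
c = 2·arcsin(√a) = 0.120266 rad = 6.8907°
d = R·c = 6367 × 0.120266 = 765.7 km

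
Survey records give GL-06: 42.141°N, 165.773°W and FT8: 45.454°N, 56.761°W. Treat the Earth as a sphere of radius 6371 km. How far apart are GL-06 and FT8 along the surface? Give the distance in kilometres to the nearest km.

Δφ = 3.3130°,  Δλ = 109.0120°
a = sin²(Δφ/2) + cos φ₁ cos φ₂ sin²(Δλ/2) = 0.345631
c = 2·arcsin(√a) = 1.256931 rad = 72.0169°
d = R·c = 6371 × 1.256931 = 8007.9 km

8008 km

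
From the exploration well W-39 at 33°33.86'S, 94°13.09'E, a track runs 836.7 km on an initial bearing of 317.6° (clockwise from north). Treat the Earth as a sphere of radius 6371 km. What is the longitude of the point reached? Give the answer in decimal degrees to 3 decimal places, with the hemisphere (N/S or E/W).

W-39: φ = -33.56433°, λ = +94.21817°
δ = d/R = 836.7/6371 = 0.131329 rad
φ₂ = arcsin(sin φ₁ cos δ + cos φ₁ sin δ cos θ)
   = arcsin(-0.55287·0.99139 + 0.83327·0.13095·0.73846) = -27.87429°
λ₂ = λ₁ + atan2(sin θ sin δ cos φ₁, cos δ − sin φ₁ sin φ₂) = 88.48526°

88.485°E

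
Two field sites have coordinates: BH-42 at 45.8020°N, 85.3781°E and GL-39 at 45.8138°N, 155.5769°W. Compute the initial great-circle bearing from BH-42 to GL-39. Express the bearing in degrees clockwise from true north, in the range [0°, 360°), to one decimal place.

Δλ = 119.0450°
y = sin Δλ · cos φ₂ = 0.609338
x = cos φ₁ sin φ₂ − sin φ₁ cos φ₂ cos Δλ = 0.742506
θ = atan2(y, x) = 39.3740° → 39.3740° (mod 360°)

39.4°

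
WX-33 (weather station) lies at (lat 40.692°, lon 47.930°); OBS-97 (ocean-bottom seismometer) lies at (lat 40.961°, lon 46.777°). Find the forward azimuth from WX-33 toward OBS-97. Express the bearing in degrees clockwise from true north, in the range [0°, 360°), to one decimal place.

287.5°

Δλ = -1.1530°
y = sin Δλ · cos φ₂ = -0.015195
x = cos φ₁ sin φ₂ − sin φ₁ cos φ₂ cos Δλ = 0.004795
θ = atan2(y, x) = -72.4880° → 287.5120° (mod 360°)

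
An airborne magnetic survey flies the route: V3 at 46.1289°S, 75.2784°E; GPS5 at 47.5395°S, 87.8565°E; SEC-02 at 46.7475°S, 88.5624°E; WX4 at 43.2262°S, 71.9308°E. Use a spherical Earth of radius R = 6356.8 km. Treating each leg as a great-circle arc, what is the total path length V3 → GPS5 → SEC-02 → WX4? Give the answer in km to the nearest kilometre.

V3→GPS5: c = 0.152012 rad, d = 966.31 km
GPS5→SEC-02: c = 0.016165 rad, d = 102.75 km
SEC-02→WX4: c = 0.213835 rad, d = 1359.30 km
Total = 966.31 + 102.75 + 1359.30 = 2428.37 km

2428 km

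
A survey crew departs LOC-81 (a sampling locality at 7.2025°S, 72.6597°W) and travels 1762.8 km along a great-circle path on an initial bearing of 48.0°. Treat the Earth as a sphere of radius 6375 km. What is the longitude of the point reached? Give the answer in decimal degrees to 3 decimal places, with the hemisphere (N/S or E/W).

δ = d/R = 1762.8/6375 = 0.276518 rad
φ₂ = arcsin(sin φ₁ cos δ + cos φ₁ sin δ cos θ)
   = arcsin(-0.12538·0.96201 + 0.99211·0.27301·0.66913) = 3.47553°
λ₂ = λ₁ + atan2(sin θ sin δ cos φ₁, cos δ − sin φ₁ sin φ₂) = -60.93217°

60.932°W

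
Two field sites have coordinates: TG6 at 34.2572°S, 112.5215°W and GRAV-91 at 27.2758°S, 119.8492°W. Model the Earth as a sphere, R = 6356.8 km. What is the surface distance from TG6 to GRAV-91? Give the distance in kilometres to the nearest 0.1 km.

Δφ = 6.9814°,  Δλ = -7.3277°
a = sin²(Δφ/2) + cos φ₁ cos φ₂ sin²(Δλ/2) = 0.006707
c = 2·arcsin(√a) = 0.163976 rad = 9.3952°
d = R·c = 6356.8 × 0.163976 = 1042.4 km

1042.4 km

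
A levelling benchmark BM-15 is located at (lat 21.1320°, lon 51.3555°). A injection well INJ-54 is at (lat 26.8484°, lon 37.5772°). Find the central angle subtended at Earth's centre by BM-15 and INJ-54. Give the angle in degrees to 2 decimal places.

13.81°

Δφ = 5.7164°,  Δλ = -13.7783°
a = sin²(Δφ/2) + cos φ₁ cos φ₂ sin²(Δλ/2) = 0.014460
c = 2·arcsin(√a) = 0.241083 rad = 13.8130°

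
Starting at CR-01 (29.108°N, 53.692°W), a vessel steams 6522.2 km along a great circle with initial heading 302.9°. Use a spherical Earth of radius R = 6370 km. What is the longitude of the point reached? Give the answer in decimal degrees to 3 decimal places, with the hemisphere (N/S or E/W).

δ = d/R = 6522.2/6370 = 1.023893 rad
φ₂ = arcsin(sin φ₁ cos δ + cos φ₁ sin δ cos θ)
   = arcsin(0.48646·0.52004 + 0.87370·0.85414·0.54317) = 41.17276°
λ₂ = λ₁ + atan2(sin θ sin δ cos φ₁, cos δ − sin φ₁ sin φ₂) = -126.00633°

126.006°W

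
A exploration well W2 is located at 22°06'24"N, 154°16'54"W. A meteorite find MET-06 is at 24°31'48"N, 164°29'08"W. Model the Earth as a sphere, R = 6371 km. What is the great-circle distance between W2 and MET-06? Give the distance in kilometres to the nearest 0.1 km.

W2: φ = +22.10667°, λ = -154.28167°
MET-06: φ = +24.53000°, λ = -164.48556°
Δφ = 2.4233°,  Δλ = -10.2039°
a = sin²(Δφ/2) + cos φ₁ cos φ₂ sin²(Δλ/2) = 0.007113
c = 2·arcsin(√a) = 0.168874 rad = 9.6758°
d = R·c = 6371 × 0.168874 = 1075.9 km

1075.9 km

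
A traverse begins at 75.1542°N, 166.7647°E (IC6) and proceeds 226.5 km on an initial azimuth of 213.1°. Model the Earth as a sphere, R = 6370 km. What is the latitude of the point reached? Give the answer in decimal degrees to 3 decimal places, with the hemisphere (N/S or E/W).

δ = d/R = 226.5/6370 = 0.035557 rad
φ₂ = arcsin(sin φ₁ cos δ + cos φ₁ sin δ cos θ)
   = arcsin(0.96662·0.99937 + 0.25622·0.03555·-0.83772) = 73.41102°
λ₂ = λ₁ + atan2(sin θ sin δ cos φ₁, cos δ − sin φ₁ sin φ₂) = 162.86567°

73.411°N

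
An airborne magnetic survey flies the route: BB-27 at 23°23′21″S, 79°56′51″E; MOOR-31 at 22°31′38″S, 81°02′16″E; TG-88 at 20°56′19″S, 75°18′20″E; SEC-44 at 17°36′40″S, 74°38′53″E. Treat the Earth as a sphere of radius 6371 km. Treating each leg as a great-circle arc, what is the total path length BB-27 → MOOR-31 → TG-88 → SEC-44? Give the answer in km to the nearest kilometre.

BB-27: φ = -23.38917°, λ = +79.94750°
MOOR-31: φ = -22.52722°, λ = +81.03778°
TG-88: φ = -20.93861°, λ = +75.30556°
SEC-44: φ = -17.61111°, λ = +74.64806°
BB-27→MOOR-31: c = 0.023094 rad, d = 147.13 km
MOOR-31→TG-88: c = 0.096973 rad, d = 617.82 km
TG-88→SEC-44: c = 0.059077 rad, d = 376.38 km
Total = 147.13 + 617.82 + 376.38 = 1141.33 km

1141 km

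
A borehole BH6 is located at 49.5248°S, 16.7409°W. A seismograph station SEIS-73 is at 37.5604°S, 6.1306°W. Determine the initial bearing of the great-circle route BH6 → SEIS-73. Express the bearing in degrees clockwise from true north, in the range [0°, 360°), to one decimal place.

36.5°

Δλ = 10.6103°
y = sin Δλ · cos φ₂ = 0.145960
x = cos φ₁ sin φ₂ − sin φ₁ cos φ₂ cos Δλ = 0.196994
θ = atan2(y, x) = 36.5362° → 36.5362° (mod 360°)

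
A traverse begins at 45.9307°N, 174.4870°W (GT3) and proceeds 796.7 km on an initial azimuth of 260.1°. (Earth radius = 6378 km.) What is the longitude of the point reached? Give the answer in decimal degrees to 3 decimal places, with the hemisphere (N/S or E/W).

δ = d/R = 796.7/6378 = 0.124914 rad
φ₂ = arcsin(sin φ₁ cos δ + cos φ₁ sin δ cos θ)
   = arcsin(0.71850·0.99221 + 0.69553·0.12459·-0.17193) = 44.26694°
λ₂ = λ₁ + atan2(sin θ sin δ cos φ₁, cos δ − sin φ₁ sin φ₂) = 175.64416°

175.644°E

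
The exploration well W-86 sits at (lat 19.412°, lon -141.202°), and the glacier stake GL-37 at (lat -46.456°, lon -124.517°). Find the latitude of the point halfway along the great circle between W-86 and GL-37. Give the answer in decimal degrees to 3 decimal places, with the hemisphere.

13.658°S

Bx = cos φ₂ cos Δλ = 0.659907,  By = cos φ₂ sin Δλ = 0.197793
φₘ = atan2(sin φ₁ + sin φ₂, √((cos φ₁ + Bx)² + By²)) = -13.65779°
λₘ = λ₁ + atan2(By, cos φ₁ + Bx) = -134.16812°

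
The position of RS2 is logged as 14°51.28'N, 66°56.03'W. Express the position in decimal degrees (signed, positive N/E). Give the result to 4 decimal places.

lat: 14.8547° N → +14.8547°
lon: 66.9338° W → -66.9338°

+14.8547°, -66.9338°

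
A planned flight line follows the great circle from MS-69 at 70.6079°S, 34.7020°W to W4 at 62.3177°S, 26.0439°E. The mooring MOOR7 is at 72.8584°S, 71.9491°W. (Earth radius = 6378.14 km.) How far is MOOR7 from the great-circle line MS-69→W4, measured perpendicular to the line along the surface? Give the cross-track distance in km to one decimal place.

δ₁₃ = central angle MS-69→MOOR7 = 0.203979 rad  (haversine)
θ₁₃ = bearing MS-69→MOOR7 = 241.720°,  θ₁₂ = bearing MS-69→W4 = 101.149°
dₓₜ = R·arcsin(sin δ₁₃ · sin(θ₁₃ − θ₁₂)) = 6378.14·arcsin(0.20257·sin(140.571°)) = 822.865 km
|dₓₜ| = 822.865 km

822.9 km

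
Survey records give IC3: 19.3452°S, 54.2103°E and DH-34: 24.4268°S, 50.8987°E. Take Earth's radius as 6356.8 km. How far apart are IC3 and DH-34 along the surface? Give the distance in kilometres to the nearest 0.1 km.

Δφ = -5.0816°,  Δλ = -3.3116°
a = sin²(Δφ/2) + cos φ₁ cos φ₂ sin²(Δλ/2) = 0.002682
c = 2·arcsin(√a) = 0.103632 rad = 5.9377°
d = R·c = 6356.8 × 0.103632 = 658.8 km

658.8 km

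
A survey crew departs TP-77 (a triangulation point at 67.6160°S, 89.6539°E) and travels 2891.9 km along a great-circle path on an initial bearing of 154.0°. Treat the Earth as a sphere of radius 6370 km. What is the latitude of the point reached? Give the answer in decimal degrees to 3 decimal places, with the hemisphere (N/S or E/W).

78.841°S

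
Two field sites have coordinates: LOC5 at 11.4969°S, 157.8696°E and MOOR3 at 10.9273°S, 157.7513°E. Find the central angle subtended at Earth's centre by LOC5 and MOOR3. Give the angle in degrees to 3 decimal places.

0.581°

Δφ = 0.5696°,  Δλ = -0.1183°
a = sin²(Δφ/2) + cos φ₁ cos φ₂ sin²(Δλ/2) = 0.000026
c = 2·arcsin(√a) = 0.010146 rad = 0.5813°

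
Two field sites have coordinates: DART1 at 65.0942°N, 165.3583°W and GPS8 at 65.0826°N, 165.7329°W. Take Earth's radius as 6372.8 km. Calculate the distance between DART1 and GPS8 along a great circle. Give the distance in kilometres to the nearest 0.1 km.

17.6 km

Δφ = -0.0116°,  Δλ = -0.3746°
a = sin²(Δφ/2) + cos φ₁ cos φ₂ sin²(Δλ/2) = 0.000002
c = 2·arcsin(√a) = 0.002761 rad = 0.1582°
d = R·c = 6372.8 × 0.002761 = 17.6 km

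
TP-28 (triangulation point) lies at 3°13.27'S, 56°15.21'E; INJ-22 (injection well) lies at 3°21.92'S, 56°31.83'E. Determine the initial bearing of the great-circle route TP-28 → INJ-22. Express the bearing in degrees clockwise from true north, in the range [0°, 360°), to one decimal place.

TP-28: φ = -3.22117°, λ = +56.25350°
INJ-22: φ = -3.36533°, λ = +56.53050°
Δλ = 0.2770°
y = sin Δλ · cos φ₂ = 0.004826
x = cos φ₁ sin φ₂ − sin φ₁ cos φ₂ cos Δλ = -0.002517
θ = atan2(y, x) = 117.5418° → 117.5418° (mod 360°)

117.5°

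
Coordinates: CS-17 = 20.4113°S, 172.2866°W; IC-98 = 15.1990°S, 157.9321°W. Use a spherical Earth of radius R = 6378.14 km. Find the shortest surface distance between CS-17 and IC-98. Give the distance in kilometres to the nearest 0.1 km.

Δφ = 5.2123°,  Δλ = 14.3545°
a = sin²(Δφ/2) + cos φ₁ cos φ₂ sin²(Δλ/2) = 0.016186
c = 2·arcsin(√a) = 0.255136 rad = 14.6182°
d = R·c = 6378.14 × 0.255136 = 1627.3 km

1627.3 km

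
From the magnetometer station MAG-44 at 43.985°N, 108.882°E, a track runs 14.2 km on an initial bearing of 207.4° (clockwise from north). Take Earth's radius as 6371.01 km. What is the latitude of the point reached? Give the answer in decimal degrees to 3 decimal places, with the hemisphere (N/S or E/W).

43.872°N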